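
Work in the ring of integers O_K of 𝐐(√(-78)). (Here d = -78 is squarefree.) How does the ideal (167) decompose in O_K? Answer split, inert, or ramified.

splits completely

d = -78 ≡ 2 (mod 4), so O_K = ℤ[√-78] and disc(K) = 4d = -312.
167 ∤ -312, so 167 is unramified.
Compute (-78/167) via Euler: 89^((167-1)/2) mod 167 = 1, so (-78/167) = 1.
Legendre symbol 1 ⇒ 167 is split.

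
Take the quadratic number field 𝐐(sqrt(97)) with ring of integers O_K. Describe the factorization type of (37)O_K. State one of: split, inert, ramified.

d = 97 ≡ 1 (mod 4), so O_K = ℤ[(1+√97)/2] and disc(K) = d = 97.
disc(K) = 97 is not divisible by 37; 37 is unramified.
Legendre symbol by Euler's criterion: (97/37) ≡ 97^18 ≡ 36 (mod 37), i.e. (97/37) = -1.
(97/37) = -1, so 37 is inert.

37 remains inert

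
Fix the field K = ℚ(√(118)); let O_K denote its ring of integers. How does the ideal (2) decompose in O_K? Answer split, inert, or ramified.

2 is ramified

118 mod 4 = 2, hence disc K = 4·118 = 472 and O_K = ℤ[√118].
2 divides disc(K) = 472, so 2 ramifies.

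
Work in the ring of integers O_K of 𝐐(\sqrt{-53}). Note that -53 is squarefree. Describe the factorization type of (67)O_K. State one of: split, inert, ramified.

Since -53 ≢ 1 mod 4, the ring of integers is ℤ[√-53] with discriminant 4·(-53) = -212.
Since gcd(67, -212) = 1 the prime 67 does not ramify.
Compute (-53/67) via Euler: 14^((67-1)/2) mod 67 = 1, so (-53/67) = 1.
d is a quadratic residue mod p, hence 67 splits in O_K.

split — (67) = 𝔭₁𝔭₂ with 𝔭₁ ≠ 𝔭₂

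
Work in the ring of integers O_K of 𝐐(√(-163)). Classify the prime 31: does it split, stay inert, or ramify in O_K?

p is inert

-163 mod 4 = 1, hence disc K = -163 and O_K = ℤ[(1+√-163)/2].
disc(K) = -163 is not divisible by 31; 31 is unramified.
Euler's criterion: (-163)^15 mod 31 = 30. Thus (-163|31) = -1.
Legendre symbol -1 ⇒ 31 is inert.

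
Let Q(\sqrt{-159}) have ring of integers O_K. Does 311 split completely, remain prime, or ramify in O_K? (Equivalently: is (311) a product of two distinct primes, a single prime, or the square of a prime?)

311 remains inert

-159 mod 4 = 1, hence disc K = -159 and O_K = ℤ[(1+√-159)/2].
311 ∤ -159, so 311 is unramified.
Euler's criterion: (-159)^155 mod 311 = 310. Thus (-159|311) = -1.
Legendre symbol -1 ⇒ 311 is inert.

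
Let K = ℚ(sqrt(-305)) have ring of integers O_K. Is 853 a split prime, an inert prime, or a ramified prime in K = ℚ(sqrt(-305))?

Since -305 ≢ 1 mod 4, the ring of integers is ℤ[√-305] with discriminant 4·(-305) = -1220.
853 ∤ -1220, so 853 is unramified.
Euler's criterion: (-305)^426 mod 853 = 852. Thus (-305|853) = -1.
d is a non-residue mod p, hence 853 remains inert in O_K.

853 remains inert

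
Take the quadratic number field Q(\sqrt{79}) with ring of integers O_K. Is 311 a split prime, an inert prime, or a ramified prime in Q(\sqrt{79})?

311 splits in O_K

Since 79 ≢ 1 mod 4, the ring of integers is ℤ[√79] with discriminant 4·79 = 316.
disc(K) = 316 is not divisible by 311; 311 is unramified.
Compute (79/311) via Euler: 79^((311-1)/2) mod 311 = 1, so (79/311) = 1.
Legendre symbol 1 ⇒ 311 is split.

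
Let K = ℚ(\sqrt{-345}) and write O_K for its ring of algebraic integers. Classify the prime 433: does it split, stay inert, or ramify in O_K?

splits completely

-345 mod 4 = 3, hence disc K = 4·(-345) = -1380 and O_K = ℤ[√-345].
disc(K) = -1380 is not divisible by 433; 433 is unramified.
Euler's criterion: (-345)^216 mod 433 = 1. Thus (-345|433) = 1.
d is a quadratic residue mod p, hence 433 splits in O_K.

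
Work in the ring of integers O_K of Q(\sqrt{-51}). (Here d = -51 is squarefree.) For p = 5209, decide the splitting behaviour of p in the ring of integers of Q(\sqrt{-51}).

Since -51 ≡ 1 mod 4, the ring of integers is ℤ[(1+√-51)/2] with discriminant -51.
disc(K) = -51 is not divisible by 5209; 5209 is unramified.
Legendre symbol by Euler's criterion: (-51/5209) ≡ (-51)^2604 ≡ 5208 (mod 5209), i.e. (-51/5209) = -1.
Legendre symbol -1 ⇒ 5209 is inert.

p is inert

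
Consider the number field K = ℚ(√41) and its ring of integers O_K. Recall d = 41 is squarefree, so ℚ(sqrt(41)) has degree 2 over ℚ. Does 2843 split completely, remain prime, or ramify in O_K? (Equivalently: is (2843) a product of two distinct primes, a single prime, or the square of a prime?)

inert — (2843) stays prime in O_K

Since 41 ≡ 1 mod 4, the ring of integers is ℤ[(1+√41)/2] with discriminant 41.
Since gcd(2843, 41) = 1 the prime 2843 does not ramify.
Legendre symbol by Euler's criterion: (41/2843) ≡ 41^1421 ≡ 2842 (mod 2843), i.e. (41/2843) = -1.
Legendre symbol -1 ⇒ 2843 is inert.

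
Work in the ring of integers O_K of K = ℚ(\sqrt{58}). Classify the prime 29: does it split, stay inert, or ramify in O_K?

ramifies in O_K

58 mod 4 = 2, hence disc K = 4·58 = 232 and O_K = ℤ[√58].
Ramification test: 29 | 232. The prime 29 ramifies in K.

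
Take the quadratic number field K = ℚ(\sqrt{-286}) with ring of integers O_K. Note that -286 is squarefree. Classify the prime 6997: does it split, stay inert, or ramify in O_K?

6997 remains inert

Since -286 ≢ 1 mod 4, the ring of integers is ℤ[√-286] with discriminant 4·(-286) = -1144.
disc(K) = -1144 is not divisible by 6997; 6997 is unramified.
Compute (-286/6997) via Euler: 6711^((6997-1)/2) mod 6997 = 6996, so (-286/6997) = -1.
d is a non-residue mod p, hence 6997 remains inert in O_K.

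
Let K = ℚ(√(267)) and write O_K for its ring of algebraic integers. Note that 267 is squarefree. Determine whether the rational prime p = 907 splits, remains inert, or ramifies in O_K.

907 remains inert

267 mod 4 = 3, hence disc K = 4·267 = 1068 and O_K = ℤ[√267].
Since gcd(907, 1068) = 1 the prime 907 does not ramify.
Legendre symbol by Euler's criterion: (267/907) ≡ 267^453 ≡ 906 (mod 907), i.e. (267/907) = -1.
Legendre symbol -1 ⇒ 907 is inert.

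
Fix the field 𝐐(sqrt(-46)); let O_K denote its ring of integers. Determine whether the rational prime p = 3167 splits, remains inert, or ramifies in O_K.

d = -46 ≡ 2 (mod 4), so O_K = ℤ[√-46] and disc(K) = 4d = -184.
disc(K) = -184 is not divisible by 3167; 3167 is unramified.
Compute (-46/3167) via Euler: 3121^((3167-1)/2) mod 3167 = 1, so (-46/3167) = 1.
d is a quadratic residue mod p, hence 3167 splits in O_K.

splits completely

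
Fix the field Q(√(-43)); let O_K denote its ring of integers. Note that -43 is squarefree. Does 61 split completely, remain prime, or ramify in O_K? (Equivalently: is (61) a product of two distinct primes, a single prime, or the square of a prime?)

Since -43 ≡ 1 mod 4, the ring of integers is ℤ[(1+√-43)/2] with discriminant -43.
61 ∤ -43, so 61 is unramified.
Euler's criterion: (-43)^30 mod 61 = 60. Thus (-43|61) = -1.
(-43/61) = -1, so 61 is inert.

remains prime (inert)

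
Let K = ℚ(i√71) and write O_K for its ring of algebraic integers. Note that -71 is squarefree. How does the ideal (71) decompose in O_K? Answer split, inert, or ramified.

ramified — (71) = 𝔭²

Since -71 ≡ 1 mod 4, the ring of integers is ℤ[(1+√-71)/2] with discriminant -71.
Ramification test: 71 | -71. The prime 71 ramifies in K.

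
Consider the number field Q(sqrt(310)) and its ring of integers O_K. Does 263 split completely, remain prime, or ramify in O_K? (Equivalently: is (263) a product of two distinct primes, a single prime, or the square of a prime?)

inert — (263) stays prime in O_K

Since 310 ≢ 1 mod 4, the ring of integers is ℤ[√310] with discriminant 4·310 = 1240.
Since gcd(263, 1240) = 1 the prime 263 does not ramify.
(310/263) = 47^131 mod 263 = 262, giving Legendre symbol -1.
Legendre symbol -1 ⇒ 263 is inert.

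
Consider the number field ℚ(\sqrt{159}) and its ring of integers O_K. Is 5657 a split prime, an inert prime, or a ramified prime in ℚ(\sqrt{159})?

splits completely

Since 159 ≢ 1 mod 4, the ring of integers is ℤ[√159] with discriminant 4·159 = 636.
disc(K) = 636 is not divisible by 5657; 5657 is unramified.
Compute (159/5657) via Euler: 159^((5657-1)/2) mod 5657 = 1, so (159/5657) = 1.
Legendre symbol 1 ⇒ 5657 is split.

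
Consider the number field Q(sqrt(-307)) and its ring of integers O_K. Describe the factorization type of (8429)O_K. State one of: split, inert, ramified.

Since -307 ≡ 1 mod 4, the ring of integers is ℤ[(1+√-307)/2] with discriminant -307.
8429 ∤ -307, so 8429 is unramified.
Legendre symbol by Euler's criterion: (-307/8429) ≡ (-307)^4214 ≡ 8428 (mod 8429), i.e. (-307/8429) = -1.
Legendre symbol -1 ⇒ 8429 is inert.

remains prime (inert)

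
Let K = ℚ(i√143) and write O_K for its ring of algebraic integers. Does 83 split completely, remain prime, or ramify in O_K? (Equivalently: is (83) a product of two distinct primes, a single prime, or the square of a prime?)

Since -143 ≡ 1 mod 4, the ring of integers is ℤ[(1+√-143)/2] with discriminant -143.
Since gcd(83, -143) = 1 the prime 83 does not ramify.
Compute (-143/83) via Euler: 23^((83-1)/2) mod 83 = 1, so (-143/83) = 1.
Legendre symbol 1 ⇒ 83 is split.

p splits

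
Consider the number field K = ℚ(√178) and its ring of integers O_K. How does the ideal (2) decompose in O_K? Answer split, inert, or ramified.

ramified

Since 178 ≢ 1 mod 4, the ring of integers is ℤ[√178] with discriminant 4·178 = 712.
Ramification test: 2 | 712. The prime 2 ramifies in K.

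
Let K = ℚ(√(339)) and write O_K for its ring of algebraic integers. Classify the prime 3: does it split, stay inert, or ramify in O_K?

d = 339 ≡ 3 (mod 4), so O_K = ℤ[√339] and disc(K) = 4d = 1356.
3 divides disc(K) = 1356, so 3 ramifies.

p ramifies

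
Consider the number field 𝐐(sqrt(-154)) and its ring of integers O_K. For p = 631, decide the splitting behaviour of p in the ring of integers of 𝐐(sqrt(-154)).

d = -154 ≡ 2 (mod 4), so O_K = ℤ[√-154] and disc(K) = 4d = -616.
disc(K) = -616 is not divisible by 631; 631 is unramified.
(-154/631) = 477^315 mod 631 = 630, giving Legendre symbol -1.
(-154/631) = -1, so 631 is inert.

inert — (631) stays prime in O_K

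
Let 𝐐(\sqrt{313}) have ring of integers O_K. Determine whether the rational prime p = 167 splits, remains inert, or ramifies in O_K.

d = 313 ≡ 1 (mod 4), so O_K = ℤ[(1+√313)/2] and disc(K) = d = 313.
disc(K) = 313 is not divisible by 167; 167 is unramified.
Compute (313/167) via Euler: 146^((167-1)/2) mod 167 = 166, so (313/167) = -1.
(313/167) = -1, so 167 is inert.

inert — (167) stays prime in O_K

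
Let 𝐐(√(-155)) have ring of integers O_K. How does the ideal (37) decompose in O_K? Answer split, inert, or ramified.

splits completely

-155 mod 4 = 1, hence disc K = -155 and O_K = ℤ[(1+√-155)/2].
Since gcd(37, -155) = 1 the prime 37 does not ramify.
Euler's criterion: (-155)^18 mod 37 = 1. Thus (-155|37) = 1.
Legendre symbol 1 ⇒ 37 is split.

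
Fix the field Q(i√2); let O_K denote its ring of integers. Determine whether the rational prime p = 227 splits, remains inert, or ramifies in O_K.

p splits

-2 mod 4 = 2, hence disc K = 4·(-2) = -8 and O_K = ℤ[√-2].
227 ∤ -8, so 227 is unramified.
Compute (-2/227) via Euler: 225^((227-1)/2) mod 227 = 1, so (-2/227) = 1.
(-2/227) = 1, so 227 splits.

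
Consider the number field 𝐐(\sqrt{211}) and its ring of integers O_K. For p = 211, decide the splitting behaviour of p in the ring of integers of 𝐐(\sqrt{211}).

p ramifies

211 mod 4 = 3, hence disc K = 4·211 = 844 and O_K = ℤ[√211].
disc(K) = 844 = 211·4, so p = 211 is ramified.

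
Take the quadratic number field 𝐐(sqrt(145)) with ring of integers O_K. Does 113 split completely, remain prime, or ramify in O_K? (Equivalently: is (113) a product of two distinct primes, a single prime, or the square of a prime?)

Since 145 ≡ 1 mod 4, the ring of integers is ℤ[(1+√145)/2] with discriminant 145.
Since gcd(113, 145) = 1 the prime 113 does not ramify.
(145/113) = 32^56 mod 113 = 1, giving Legendre symbol 1.
d is a quadratic residue mod p, hence 113 splits in O_K.

p splits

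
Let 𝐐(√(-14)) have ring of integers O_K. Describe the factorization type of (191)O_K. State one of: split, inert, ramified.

splits completely

-14 mod 4 = 2, hence disc K = 4·(-14) = -56 and O_K = ℤ[√-14].
191 ∤ -56, so 191 is unramified.
Compute (-14/191) via Euler: 177^((191-1)/2) mod 191 = 1, so (-14/191) = 1.
Legendre symbol 1 ⇒ 191 is split.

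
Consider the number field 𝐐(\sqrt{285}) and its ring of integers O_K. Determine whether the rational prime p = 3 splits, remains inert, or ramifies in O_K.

Since 285 ≡ 1 mod 4, the ring of integers is ℤ[(1+√285)/2] with discriminant 285.
3 divides disc(K) = 285, so 3 ramifies.

ramified — (3) = 𝔭²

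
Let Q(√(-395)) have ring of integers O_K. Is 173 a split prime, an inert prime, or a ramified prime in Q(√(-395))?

173 splits in O_K

d = -395 ≡ 1 (mod 4), so O_K = ℤ[(1+√-395)/2] and disc(K) = d = -395.
disc(K) = -395 is not divisible by 173; 173 is unramified.
Compute (-395/173) via Euler: 124^((173-1)/2) mod 173 = 1, so (-395/173) = 1.
Legendre symbol 1 ⇒ 173 is split.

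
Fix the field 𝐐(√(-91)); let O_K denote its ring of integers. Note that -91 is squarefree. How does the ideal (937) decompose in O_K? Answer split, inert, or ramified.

d = -91 ≡ 1 (mod 4), so O_K = ℤ[(1+√-91)/2] and disc(K) = d = -91.
937 ∤ -91, so 937 is unramified.
(-91/937) = 846^468 mod 937 = 936, giving Legendre symbol -1.
(-91/937) = -1, so 937 is inert.

937 remains inert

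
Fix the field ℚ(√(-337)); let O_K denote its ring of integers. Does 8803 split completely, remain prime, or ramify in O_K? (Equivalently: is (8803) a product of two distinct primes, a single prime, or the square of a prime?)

Since -337 ≢ 1 mod 4, the ring of integers is ℤ[√-337] with discriminant 4·(-337) = -1348.
8803 ∤ -1348, so 8803 is unramified.
Compute (-337/8803) via Euler: 8466^((8803-1)/2) mod 8803 = 8802, so (-337/8803) = -1.
d is a non-residue mod p, hence 8803 remains inert in O_K.

p is inert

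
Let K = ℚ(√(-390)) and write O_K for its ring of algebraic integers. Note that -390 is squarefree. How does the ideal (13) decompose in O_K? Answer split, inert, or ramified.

ramified

Since -390 ≢ 1 mod 4, the ring of integers is ℤ[√-390] with discriminant 4·(-390) = -1560.
13 divides disc(K) = -1560, so 13 ramifies.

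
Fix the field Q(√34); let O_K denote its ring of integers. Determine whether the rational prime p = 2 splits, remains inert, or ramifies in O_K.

ramified

Since 34 ≢ 1 mod 4, the ring of integers is ℤ[√34] with discriminant 4·34 = 136.
Ramification test: 2 | 136. The prime 2 ramifies in K.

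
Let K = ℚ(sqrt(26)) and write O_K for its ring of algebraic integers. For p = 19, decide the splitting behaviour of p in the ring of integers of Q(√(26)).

26 mod 4 = 2, hence disc K = 4·26 = 104 and O_K = ℤ[√26].
19 ∤ 104, so 19 is unramified.
(26/19) = 7^9 mod 19 = 1, giving Legendre symbol 1.
(26/19) = 1, so 19 splits.

p splits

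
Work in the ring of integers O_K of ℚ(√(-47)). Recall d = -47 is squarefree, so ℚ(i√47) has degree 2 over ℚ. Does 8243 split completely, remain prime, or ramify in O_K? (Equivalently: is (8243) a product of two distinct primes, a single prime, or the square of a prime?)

Since -47 ≡ 1 mod 4, the ring of integers is ℤ[(1+√-47)/2] with discriminant -47.
disc(K) = -47 is not divisible by 8243; 8243 is unramified.
Euler's criterion: (-47)^4121 mod 8243 = 1. Thus (-47|8243) = 1.
d is a quadratic residue mod p, hence 8243 splits in O_K.

p splits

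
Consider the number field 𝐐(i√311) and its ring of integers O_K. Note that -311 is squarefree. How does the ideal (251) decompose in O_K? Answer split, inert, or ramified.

remains prime (inert)

-311 mod 4 = 1, hence disc K = -311 and O_K = ℤ[(1+√-311)/2].
Since gcd(251, -311) = 1 the prime 251 does not ramify.
Compute (-311/251) via Euler: 191^((251-1)/2) mod 251 = 250, so (-311/251) = -1.
(-311/251) = -1, so 251 is inert.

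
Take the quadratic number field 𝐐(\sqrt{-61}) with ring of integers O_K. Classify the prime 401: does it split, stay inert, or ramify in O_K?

Since -61 ≢ 1 mod 4, the ring of integers is ℤ[√-61] with discriminant 4·(-61) = -244.
Since gcd(401, -244) = 1 the prime 401 does not ramify.
(-61/401) = 340^200 mod 401 = 400, giving Legendre symbol -1.
Legendre symbol -1 ⇒ 401 is inert.

p is inert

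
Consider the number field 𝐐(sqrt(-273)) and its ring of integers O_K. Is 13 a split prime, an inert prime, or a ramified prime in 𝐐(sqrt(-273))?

Since -273 ≢ 1 mod 4, the ring of integers is ℤ[√-273] with discriminant 4·(-273) = -1092.
Ramification test: 13 | -1092. The prime 13 ramifies in K.

13 is ramified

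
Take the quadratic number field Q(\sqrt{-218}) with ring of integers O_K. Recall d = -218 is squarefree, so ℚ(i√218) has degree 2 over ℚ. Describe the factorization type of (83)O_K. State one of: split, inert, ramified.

split

d = -218 ≡ 2 (mod 4), so O_K = ℤ[√-218] and disc(K) = 4d = -872.
83 ∤ -872, so 83 is unramified.
(-218/83) = 31^41 mod 83 = 1, giving Legendre symbol 1.
Legendre symbol 1 ⇒ 83 is split.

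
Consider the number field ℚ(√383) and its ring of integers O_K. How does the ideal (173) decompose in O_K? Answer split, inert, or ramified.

splits completely

383 mod 4 = 3, hence disc K = 4·383 = 1532 and O_K = ℤ[√383].
173 ∤ 1532, so 173 is unramified.
Compute (383/173) via Euler: 37^((173-1)/2) mod 173 = 1, so (383/173) = 1.
(383/173) = 1, so 173 splits.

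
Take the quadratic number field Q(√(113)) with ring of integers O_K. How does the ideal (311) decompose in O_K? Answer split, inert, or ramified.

113 mod 4 = 1, hence disc K = 113 and O_K = ℤ[(1+√113)/2].
Since gcd(311, 113) = 1 the prime 311 does not ramify.
Euler's criterion: 113^155 mod 311 = 1. Thus (113|311) = 1.
d is a quadratic residue mod p, hence 311 splits in O_K.

p splits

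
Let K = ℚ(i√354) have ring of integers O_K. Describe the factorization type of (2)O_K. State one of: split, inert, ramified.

d = -354 ≡ 2 (mod 4), so O_K = ℤ[√-354] and disc(K) = 4d = -1416.
2 divides disc(K) = -1416, so 2 ramifies.

p ramifies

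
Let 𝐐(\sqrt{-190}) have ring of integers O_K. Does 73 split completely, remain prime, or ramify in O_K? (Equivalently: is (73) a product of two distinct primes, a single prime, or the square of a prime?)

remains prime (inert)

Since -190 ≢ 1 mod 4, the ring of integers is ℤ[√-190] with discriminant 4·(-190) = -760.
73 ∤ -760, so 73 is unramified.
Compute (-190/73) via Euler: 29^((73-1)/2) mod 73 = 72, so (-190/73) = -1.
Legendre symbol -1 ⇒ 73 is inert.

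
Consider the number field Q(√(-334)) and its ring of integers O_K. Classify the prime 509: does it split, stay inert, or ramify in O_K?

-334 mod 4 = 2, hence disc K = 4·(-334) = -1336 and O_K = ℤ[√-334].
509 ∤ -1336, so 509 is unramified.
Legendre symbol by Euler's criterion: (-334/509) ≡ (-334)^254 ≡ 508 (mod 509), i.e. (-334/509) = -1.
(-334/509) = -1, so 509 is inert.

509 remains inert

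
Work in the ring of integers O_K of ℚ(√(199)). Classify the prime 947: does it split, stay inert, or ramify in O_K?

inert — (947) stays prime in O_K

Since 199 ≢ 1 mod 4, the ring of integers is ℤ[√199] with discriminant 4·199 = 796.
disc(K) = 796 is not divisible by 947; 947 is unramified.
(199/947) = 199^473 mod 947 = 946, giving Legendre symbol -1.
(199/947) = -1, so 947 is inert.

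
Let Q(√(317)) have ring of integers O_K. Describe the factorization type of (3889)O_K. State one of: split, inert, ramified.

3889 splits in O_K

d = 317 ≡ 1 (mod 4), so O_K = ℤ[(1+√317)/2] and disc(K) = d = 317.
3889 ∤ 317, so 3889 is unramified.
Euler's criterion: 317^1944 mod 3889 = 1. Thus (317|3889) = 1.
d is a quadratic residue mod p, hence 3889 splits in O_K.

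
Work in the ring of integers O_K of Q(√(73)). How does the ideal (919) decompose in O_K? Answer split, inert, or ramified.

d = 73 ≡ 1 (mod 4), so O_K = ℤ[(1+√73)/2] and disc(K) = d = 73.
Since gcd(919, 73) = 1 the prime 919 does not ramify.
Legendre symbol by Euler's criterion: (73/919) ≡ 73^459 ≡ 918 (mod 919), i.e. (73/919) = -1.
Legendre symbol -1 ⇒ 919 is inert.

inert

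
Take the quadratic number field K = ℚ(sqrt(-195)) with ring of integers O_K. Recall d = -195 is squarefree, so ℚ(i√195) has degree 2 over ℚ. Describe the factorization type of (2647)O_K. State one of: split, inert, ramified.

splits completely

Since -195 ≡ 1 mod 4, the ring of integers is ℤ[(1+√-195)/2] with discriminant -195.
2647 ∤ -195, so 2647 is unramified.
(-195/2647) = 2452^1323 mod 2647 = 1, giving Legendre symbol 1.
d is a quadratic residue mod p, hence 2647 splits in O_K.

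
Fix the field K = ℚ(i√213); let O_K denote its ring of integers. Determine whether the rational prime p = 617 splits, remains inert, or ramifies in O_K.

inert — (617) stays prime in O_K

Since -213 ≢ 1 mod 4, the ring of integers is ℤ[√-213] with discriminant 4·(-213) = -852.
617 ∤ -852, so 617 is unramified.
Euler's criterion: (-213)^308 mod 617 = 616. Thus (-213|617) = -1.
d is a non-residue mod p, hence 617 remains inert in O_K.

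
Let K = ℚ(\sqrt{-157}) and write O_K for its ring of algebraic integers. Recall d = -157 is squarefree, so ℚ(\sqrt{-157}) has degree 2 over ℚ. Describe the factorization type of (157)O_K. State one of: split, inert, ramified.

Since -157 ≢ 1 mod 4, the ring of integers is ℤ[√-157] with discriminant 4·(-157) = -628.
Ramification test: 157 | -628. The prime 157 ramifies in K.

157 is ramified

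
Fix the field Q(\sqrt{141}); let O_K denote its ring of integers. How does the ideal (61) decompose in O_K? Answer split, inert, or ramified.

Since 141 ≡ 1 mod 4, the ring of integers is ℤ[(1+√141)/2] with discriminant 141.
61 ∤ 141, so 61 is unramified.
Legendre symbol by Euler's criterion: (141/61) ≡ 141^30 ≡ 1 (mod 61), i.e. (141/61) = 1.
(141/61) = 1, so 61 splits.

split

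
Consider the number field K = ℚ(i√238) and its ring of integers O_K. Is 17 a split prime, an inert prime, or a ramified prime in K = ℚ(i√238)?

17 is ramified

d = -238 ≡ 2 (mod 4), so O_K = ℤ[√-238] and disc(K) = 4d = -952.
Ramification test: 17 | -952. The prime 17 ramifies in K.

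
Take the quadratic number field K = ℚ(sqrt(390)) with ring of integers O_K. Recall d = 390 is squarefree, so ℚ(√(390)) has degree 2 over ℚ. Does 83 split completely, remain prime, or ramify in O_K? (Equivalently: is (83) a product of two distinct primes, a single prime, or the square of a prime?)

Since 390 ≢ 1 mod 4, the ring of integers is ℤ[√390] with discriminant 4·390 = 1560.
disc(K) = 1560 is not divisible by 83; 83 is unramified.
Legendre symbol by Euler's criterion: (390/83) ≡ 390^41 ≡ 82 (mod 83), i.e. (390/83) = -1.
Legendre symbol -1 ⇒ 83 is inert.

inert — (83) stays prime in O_K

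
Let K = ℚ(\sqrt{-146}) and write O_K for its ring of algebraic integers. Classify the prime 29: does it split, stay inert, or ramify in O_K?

Since -146 ≢ 1 mod 4, the ring of integers is ℤ[√-146] with discriminant 4·(-146) = -584.
disc(K) = -584 is not divisible by 29; 29 is unramified.
(-146/29) = 28^14 mod 29 = 1, giving Legendre symbol 1.
Legendre symbol 1 ⇒ 29 is split.

splits completely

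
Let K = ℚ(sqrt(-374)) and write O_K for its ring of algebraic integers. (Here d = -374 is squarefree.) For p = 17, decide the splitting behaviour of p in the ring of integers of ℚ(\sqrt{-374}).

-374 mod 4 = 2, hence disc K = 4·(-374) = -1496 and O_K = ℤ[√-374].
17 divides disc(K) = -1496, so 17 ramifies.

17 is ramified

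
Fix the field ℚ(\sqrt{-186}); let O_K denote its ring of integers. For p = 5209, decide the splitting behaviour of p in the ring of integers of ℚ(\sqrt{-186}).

splits completely

d = -186 ≡ 2 (mod 4), so O_K = ℤ[√-186] and disc(K) = 4d = -744.
5209 ∤ -744, so 5209 is unramified.
Compute (-186/5209) via Euler: 5023^((5209-1)/2) mod 5209 = 1, so (-186/5209) = 1.
Legendre symbol 1 ⇒ 5209 is split.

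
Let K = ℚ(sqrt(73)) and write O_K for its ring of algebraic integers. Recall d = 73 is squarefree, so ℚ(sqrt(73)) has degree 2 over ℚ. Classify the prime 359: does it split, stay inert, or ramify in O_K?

split

73 mod 4 = 1, hence disc K = 73 and O_K = ℤ[(1+√73)/2].
359 ∤ 73, so 359 is unramified.
(73/359) = 73^179 mod 359 = 1, giving Legendre symbol 1.
d is a quadratic residue mod p, hence 359 splits in O_K.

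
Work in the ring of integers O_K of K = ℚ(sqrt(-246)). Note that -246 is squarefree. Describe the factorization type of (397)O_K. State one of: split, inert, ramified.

-246 mod 4 = 2, hence disc K = 4·(-246) = -984 and O_K = ℤ[√-246].
disc(K) = -984 is not divisible by 397; 397 is unramified.
Legendre symbol by Euler's criterion: (-246/397) ≡ (-246)^198 ≡ 1 (mod 397), i.e. (-246/397) = 1.
d is a quadratic residue mod p, hence 397 splits in O_K.

p splits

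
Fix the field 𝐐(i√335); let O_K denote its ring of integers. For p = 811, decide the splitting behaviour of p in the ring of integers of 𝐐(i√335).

p is inert

Since -335 ≡ 1 mod 4, the ring of integers is ℤ[(1+√-335)/2] with discriminant -335.
Since gcd(811, -335) = 1 the prime 811 does not ramify.
(-335/811) = 476^405 mod 811 = 810, giving Legendre symbol -1.
Legendre symbol -1 ⇒ 811 is inert.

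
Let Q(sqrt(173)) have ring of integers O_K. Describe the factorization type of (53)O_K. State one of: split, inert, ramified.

Since 173 ≡ 1 mod 4, the ring of integers is ℤ[(1+√173)/2] with discriminant 173.
53 ∤ 173, so 53 is unramified.
(173/53) = 14^26 mod 53 = 52, giving Legendre symbol -1.
Legendre symbol -1 ⇒ 53 is inert.

inert — (53) stays prime in O_K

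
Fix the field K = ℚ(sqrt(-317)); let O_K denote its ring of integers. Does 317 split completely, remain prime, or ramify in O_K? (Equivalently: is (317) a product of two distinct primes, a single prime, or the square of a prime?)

317 is ramified

d = -317 ≡ 3 (mod 4), so O_K = ℤ[√-317] and disc(K) = 4d = -1268.
Ramification test: 317 | -1268. The prime 317 ramifies in K.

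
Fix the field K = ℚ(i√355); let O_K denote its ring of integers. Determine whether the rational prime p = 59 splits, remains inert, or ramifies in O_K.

p is inert

d = -355 ≡ 1 (mod 4), so O_K = ℤ[(1+√-355)/2] and disc(K) = d = -355.
59 ∤ -355, so 59 is unramified.
(-355/59) = 58^29 mod 59 = 58, giving Legendre symbol -1.
Legendre symbol -1 ⇒ 59 is inert.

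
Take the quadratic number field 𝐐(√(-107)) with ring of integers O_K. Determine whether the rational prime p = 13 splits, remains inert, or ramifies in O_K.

splits completely

d = -107 ≡ 1 (mod 4), so O_K = ℤ[(1+√-107)/2] and disc(K) = d = -107.
disc(K) = -107 is not divisible by 13; 13 is unramified.
Legendre symbol by Euler's criterion: (-107/13) ≡ (-107)^6 ≡ 1 (mod 13), i.e. (-107/13) = 1.
d is a quadratic residue mod p, hence 13 splits in O_K.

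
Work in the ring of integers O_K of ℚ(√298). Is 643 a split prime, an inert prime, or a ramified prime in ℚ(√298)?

p is inert

d = 298 ≡ 2 (mod 4), so O_K = ℤ[√298] and disc(K) = 4d = 1192.
643 ∤ 1192, so 643 is unramified.
Compute (298/643) via Euler: 298^((643-1)/2) mod 643 = 642, so (298/643) = -1.
d is a non-residue mod p, hence 643 remains inert in O_K.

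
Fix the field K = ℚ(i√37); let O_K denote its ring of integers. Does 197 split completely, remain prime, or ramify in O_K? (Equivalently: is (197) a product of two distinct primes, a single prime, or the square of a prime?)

d = -37 ≡ 3 (mod 4), so O_K = ℤ[√-37] and disc(K) = 4d = -148.
disc(K) = -148 is not divisible by 197; 197 is unramified.
Legendre symbol by Euler's criterion: (-37/197) ≡ (-37)^98 ≡ 1 (mod 197), i.e. (-37/197) = 1.
(-37/197) = 1, so 197 splits.

split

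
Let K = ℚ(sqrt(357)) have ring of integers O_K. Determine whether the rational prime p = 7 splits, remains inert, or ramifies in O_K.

7 is ramified

357 mod 4 = 1, hence disc K = 357 and O_K = ℤ[(1+√357)/2].
Ramification test: 7 | 357. The prime 7 ramifies in K.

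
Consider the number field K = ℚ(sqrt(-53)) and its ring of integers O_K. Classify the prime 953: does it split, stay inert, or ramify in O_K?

-53 mod 4 = 3, hence disc K = 4·(-53) = -212 and O_K = ℤ[√-53].
Since gcd(953, -212) = 1 the prime 953 does not ramify.
Legendre symbol by Euler's criterion: (-53/953) ≡ (-53)^476 ≡ 1 (mod 953), i.e. (-53/953) = 1.
d is a quadratic residue mod p, hence 953 splits in O_K.

split — (953) = 𝔭₁𝔭₂ with 𝔭₁ ≠ 𝔭₂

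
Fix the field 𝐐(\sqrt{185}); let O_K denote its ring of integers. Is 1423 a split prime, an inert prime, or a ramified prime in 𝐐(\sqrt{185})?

d = 185 ≡ 1 (mod 4), so O_K = ℤ[(1+√185)/2] and disc(K) = d = 185.
1423 ∤ 185, so 1423 is unramified.
Euler's criterion: 185^711 mod 1423 = 1. Thus (185|1423) = 1.
d is a quadratic residue mod p, hence 1423 splits in O_K.

1423 splits in O_K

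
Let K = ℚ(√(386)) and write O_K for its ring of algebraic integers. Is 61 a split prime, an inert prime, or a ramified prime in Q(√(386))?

split — (61) = 𝔭₁𝔭₂ with 𝔭₁ ≠ 𝔭₂

386 mod 4 = 2, hence disc K = 4·386 = 1544 and O_K = ℤ[√386].
Since gcd(61, 1544) = 1 the prime 61 does not ramify.
Legendre symbol by Euler's criterion: (386/61) ≡ 386^30 ≡ 1 (mod 61), i.e. (386/61) = 1.
d is a quadratic residue mod p, hence 61 splits in O_K.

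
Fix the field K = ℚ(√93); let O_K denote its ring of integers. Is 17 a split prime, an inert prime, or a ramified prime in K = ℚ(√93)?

d = 93 ≡ 1 (mod 4), so O_K = ℤ[(1+√93)/2] and disc(K) = d = 93.
17 ∤ 93, so 17 is unramified.
Legendre symbol by Euler's criterion: (93/17) ≡ 93^8 ≡ 1 (mod 17), i.e. (93/17) = 1.
(93/17) = 1, so 17 splits.

17 splits in O_K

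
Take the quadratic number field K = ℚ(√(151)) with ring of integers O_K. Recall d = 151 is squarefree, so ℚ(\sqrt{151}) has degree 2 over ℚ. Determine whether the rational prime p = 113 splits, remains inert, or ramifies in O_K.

151 mod 4 = 3, hence disc K = 4·151 = 604 and O_K = ℤ[√151].
Since gcd(113, 604) = 1 the prime 113 does not ramify.
(151/113) = 38^56 mod 113 = 112, giving Legendre symbol -1.
d is a non-residue mod p, hence 113 remains inert in O_K.

113 remains inert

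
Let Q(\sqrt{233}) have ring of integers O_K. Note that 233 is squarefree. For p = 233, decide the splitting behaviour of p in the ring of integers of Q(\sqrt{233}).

d = 233 ≡ 1 (mod 4), so O_K = ℤ[(1+√233)/2] and disc(K) = d = 233.
disc(K) = 233 = 233·1, so p = 233 is ramified.

ramified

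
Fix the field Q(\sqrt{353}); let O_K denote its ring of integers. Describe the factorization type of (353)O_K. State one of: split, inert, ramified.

353 mod 4 = 1, hence disc K = 353 and O_K = ℤ[(1+√353)/2].
353 divides disc(K) = 353, so 353 ramifies.

ramified — (353) = 𝔭²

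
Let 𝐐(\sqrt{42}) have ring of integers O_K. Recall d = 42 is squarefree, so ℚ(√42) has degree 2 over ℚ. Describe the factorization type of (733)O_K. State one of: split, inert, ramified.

Since 42 ≢ 1 mod 4, the ring of integers is ℤ[√42] with discriminant 4·42 = 168.
733 ∤ 168, so 733 is unramified.
Legendre symbol by Euler's criterion: (42/733) ≡ 42^366 ≡ 1 (mod 733), i.e. (42/733) = 1.
(42/733) = 1, so 733 splits.

split — (733) = 𝔭₁𝔭₂ with 𝔭₁ ≠ 𝔭₂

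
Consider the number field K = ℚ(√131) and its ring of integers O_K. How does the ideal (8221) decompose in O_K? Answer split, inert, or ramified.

Since 131 ≢ 1 mod 4, the ring of integers is ℤ[√131] with discriminant 4·131 = 524.
disc(K) = 524 is not divisible by 8221; 8221 is unramified.
Legendre symbol by Euler's criterion: (131/8221) ≡ 131^4110 ≡ 1 (mod 8221), i.e. (131/8221) = 1.
Legendre symbol 1 ⇒ 8221 is split.

split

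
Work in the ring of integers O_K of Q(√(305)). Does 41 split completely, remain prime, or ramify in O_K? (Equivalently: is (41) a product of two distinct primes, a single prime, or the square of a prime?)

Since 305 ≡ 1 mod 4, the ring of integers is ℤ[(1+√305)/2] with discriminant 305.
Since gcd(41, 305) = 1 the prime 41 does not ramify.
(305/41) = 18^20 mod 41 = 1, giving Legendre symbol 1.
(305/41) = 1, so 41 splits.

p splits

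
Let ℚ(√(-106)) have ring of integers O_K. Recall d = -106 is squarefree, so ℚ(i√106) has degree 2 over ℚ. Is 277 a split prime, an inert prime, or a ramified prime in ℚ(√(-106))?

splits completely

Since -106 ≢ 1 mod 4, the ring of integers is ℤ[√-106] with discriminant 4·(-106) = -424.
277 ∤ -424, so 277 is unramified.
Compute (-106/277) via Euler: 171^((277-1)/2) mod 277 = 1, so (-106/277) = 1.
(-106/277) = 1, so 277 splits.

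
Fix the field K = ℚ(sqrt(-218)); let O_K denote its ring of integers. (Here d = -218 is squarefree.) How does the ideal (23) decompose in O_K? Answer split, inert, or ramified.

23 splits in O_K

d = -218 ≡ 2 (mod 4), so O_K = ℤ[√-218] and disc(K) = 4d = -872.
Since gcd(23, -872) = 1 the prime 23 does not ramify.
(-218/23) = 12^11 mod 23 = 1, giving Legendre symbol 1.
d is a quadratic residue mod p, hence 23 splits in O_K.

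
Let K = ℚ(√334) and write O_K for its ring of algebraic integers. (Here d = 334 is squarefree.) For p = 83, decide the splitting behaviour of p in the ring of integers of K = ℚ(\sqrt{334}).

Since 334 ≢ 1 mod 4, the ring of integers is ℤ[√334] with discriminant 4·334 = 1336.
83 ∤ 1336, so 83 is unramified.
(334/83) = 2^41 mod 83 = 82, giving Legendre symbol -1.
(334/83) = -1, so 83 is inert.

inert — (83) stays prime in O_K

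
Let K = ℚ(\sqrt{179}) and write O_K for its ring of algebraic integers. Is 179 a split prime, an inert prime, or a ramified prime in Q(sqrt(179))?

ramified — (179) = 𝔭²

d = 179 ≡ 3 (mod 4), so O_K = ℤ[√179] and disc(K) = 4d = 716.
Ramification test: 179 | 716. The prime 179 ramifies in K.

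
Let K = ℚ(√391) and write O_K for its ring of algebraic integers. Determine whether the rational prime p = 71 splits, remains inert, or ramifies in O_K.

split — (71) = 𝔭₁𝔭₂ with 𝔭₁ ≠ 𝔭₂

d = 391 ≡ 3 (mod 4), so O_K = ℤ[√391] and disc(K) = 4d = 1564.
disc(K) = 1564 is not divisible by 71; 71 is unramified.
Compute (391/71) via Euler: 36^((71-1)/2) mod 71 = 1, so (391/71) = 1.
d is a quadratic residue mod p, hence 71 splits in O_K.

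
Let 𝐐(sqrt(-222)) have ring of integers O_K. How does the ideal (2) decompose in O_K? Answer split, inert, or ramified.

ramified

-222 mod 4 = 2, hence disc K = 4·(-222) = -888 and O_K = ℤ[√-222].
Ramification test: 2 | -888. The prime 2 ramifies in K.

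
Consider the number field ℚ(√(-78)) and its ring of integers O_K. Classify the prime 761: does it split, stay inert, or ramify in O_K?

Since -78 ≢ 1 mod 4, the ring of integers is ℤ[√-78] with discriminant 4·(-78) = -312.
Since gcd(761, -312) = 1 the prime 761 does not ramify.
Euler's criterion: (-78)^380 mod 761 = 1. Thus (-78|761) = 1.
Legendre symbol 1 ⇒ 761 is split.

splits completely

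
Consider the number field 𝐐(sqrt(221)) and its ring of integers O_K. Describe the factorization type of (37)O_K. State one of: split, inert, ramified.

Since 221 ≡ 1 mod 4, the ring of integers is ℤ[(1+√221)/2] with discriminant 221.
disc(K) = 221 is not divisible by 37; 37 is unramified.
(221/37) = 36^18 mod 37 = 1, giving Legendre symbol 1.
Legendre symbol 1 ⇒ 37 is split.

split — (37) = 𝔭₁𝔭₂ with 𝔭₁ ≠ 𝔭₂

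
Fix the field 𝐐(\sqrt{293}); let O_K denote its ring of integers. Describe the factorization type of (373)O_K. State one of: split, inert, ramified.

293 mod 4 = 1, hence disc K = 293 and O_K = ℤ[(1+√293)/2].
373 ∤ 293, so 373 is unramified.
Legendre symbol by Euler's criterion: (293/373) ≡ 293^186 ≡ 372 (mod 373), i.e. (293/373) = -1.
(293/373) = -1, so 373 is inert.

remains prime (inert)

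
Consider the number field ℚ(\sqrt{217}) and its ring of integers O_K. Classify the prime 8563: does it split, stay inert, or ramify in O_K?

p splits

217 mod 4 = 1, hence disc K = 217 and O_K = ℤ[(1+√217)/2].
8563 ∤ 217, so 8563 is unramified.
Euler's criterion: 217^4281 mod 8563 = 1. Thus (217|8563) = 1.
Legendre symbol 1 ⇒ 8563 is split.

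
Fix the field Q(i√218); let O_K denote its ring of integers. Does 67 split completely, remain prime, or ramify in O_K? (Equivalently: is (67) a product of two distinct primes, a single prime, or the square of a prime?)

inert

Since -218 ≢ 1 mod 4, the ring of integers is ℤ[√-218] with discriminant 4·(-218) = -872.
67 ∤ -872, so 67 is unramified.
(-218/67) = 50^33 mod 67 = 66, giving Legendre symbol -1.
(-218/67) = -1, so 67 is inert.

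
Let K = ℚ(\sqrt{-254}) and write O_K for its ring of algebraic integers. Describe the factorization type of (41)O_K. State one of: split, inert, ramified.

Since -254 ≢ 1 mod 4, the ring of integers is ℤ[√-254] with discriminant 4·(-254) = -1016.
disc(K) = -1016 is not divisible by 41; 41 is unramified.
Compute (-254/41) via Euler: 33^((41-1)/2) mod 41 = 1, so (-254/41) = 1.
d is a quadratic residue mod p, hence 41 splits in O_K.

split — (41) = 𝔭₁𝔭₂ with 𝔭₁ ≠ 𝔭₂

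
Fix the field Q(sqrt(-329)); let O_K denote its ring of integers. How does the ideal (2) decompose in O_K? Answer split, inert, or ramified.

2 is ramified

-329 mod 4 = 3, hence disc K = 4·(-329) = -1316 and O_K = ℤ[√-329].
2 divides disc(K) = -1316, so 2 ramifies.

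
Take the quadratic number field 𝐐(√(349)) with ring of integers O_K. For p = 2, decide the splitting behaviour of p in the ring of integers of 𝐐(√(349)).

349 mod 4 = 1, hence disc K = 349 and O_K = ℤ[(1+√349)/2].
disc(K) = 349 is not divisible by 2; 2 is unramified.
Checking d mod 8: 349 ≡ 5. Hence 2 is inert in O_K.

p is inert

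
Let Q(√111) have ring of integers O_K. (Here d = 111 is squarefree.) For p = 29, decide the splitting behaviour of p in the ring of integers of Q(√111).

p splits

d = 111 ≡ 3 (mod 4), so O_K = ℤ[√111] and disc(K) = 4d = 444.
Since gcd(29, 444) = 1 the prime 29 does not ramify.
Legendre symbol by Euler's criterion: (111/29) ≡ 111^14 ≡ 1 (mod 29), i.e. (111/29) = 1.
d is a quadratic residue mod p, hence 29 splits in O_K.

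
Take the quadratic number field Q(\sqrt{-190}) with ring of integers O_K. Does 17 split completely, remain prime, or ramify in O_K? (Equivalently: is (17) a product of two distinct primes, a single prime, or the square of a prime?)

-190 mod 4 = 2, hence disc K = 4·(-190) = -760 and O_K = ℤ[√-190].
17 ∤ -760, so 17 is unramified.
(-190/17) = 14^8 mod 17 = 16, giving Legendre symbol -1.
d is a non-residue mod p, hence 17 remains inert in O_K.

inert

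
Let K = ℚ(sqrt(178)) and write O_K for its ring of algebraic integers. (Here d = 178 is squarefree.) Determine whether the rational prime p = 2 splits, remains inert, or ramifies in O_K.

ramifies in O_K

178 mod 4 = 2, hence disc K = 4·178 = 712 and O_K = ℤ[√178].
2 divides disc(K) = 712, so 2 ramifies.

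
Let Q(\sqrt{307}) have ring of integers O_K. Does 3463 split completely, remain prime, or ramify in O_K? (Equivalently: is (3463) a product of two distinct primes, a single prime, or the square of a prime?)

307 mod 4 = 3, hence disc K = 4·307 = 1228 and O_K = ℤ[√307].
3463 ∤ 1228, so 3463 is unramified.
Legendre symbol by Euler's criterion: (307/3463) ≡ 307^1731 ≡ 3462 (mod 3463), i.e. (307/3463) = -1.
Legendre symbol -1 ⇒ 3463 is inert.

3463 remains inert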